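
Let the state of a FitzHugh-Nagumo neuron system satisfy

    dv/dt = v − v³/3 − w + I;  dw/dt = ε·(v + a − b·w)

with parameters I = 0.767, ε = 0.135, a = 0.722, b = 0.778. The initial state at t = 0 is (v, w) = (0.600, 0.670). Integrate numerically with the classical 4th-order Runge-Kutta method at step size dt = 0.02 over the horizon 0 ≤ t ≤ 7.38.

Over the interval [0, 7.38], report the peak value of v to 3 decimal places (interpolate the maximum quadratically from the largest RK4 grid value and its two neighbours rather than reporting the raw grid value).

max v = 1.554

t=0.000: state=(0.600, 0.670)
step 1 (dt=0.02): k1=(0.625, 0.108), k2=(0.628, 0.109), k3=(0.628, 0.109), k4=(0.631, 0.110); state += dt/6·(k1+2k2+2k3+k4)
t=0.020: state=(0.613, 0.672)
t=0.040: state=(0.625, 0.674)
t=0.060: state=(0.638, 0.677)
continuing one RK4 step at a time; state shown every 25 steps (Δt=0.5):
t=0.500: state=(0.938, 0.734)
t=1.000: state=(1.257, 0.816)
t=1.500: state=(1.463, 0.912)
t=2.000: state=(1.544, 1.013)
t=2.500: state=(1.550, 1.110)
t=3.000: state=(1.519, 1.202)
t=3.500: state=(1.470, 1.286)
t=4.000: state=(1.412, 1.363)
t=4.500: state=(1.348, 1.431)
t=5.000: state=(1.279, 1.492)
t=5.500: state=(1.205, 1.545)
t=6.000: state=(1.123, 1.590)
t=6.500: state=(1.032, 1.627)
t=7.000: state=(0.927, 1.655)
t=7.380: state=(0.834, 1.671)
largest grid value and its neighbours: v(2.280)=1.55400, v(2.300)=1.55401, v(2.320)=1.55394
parabola through these three points peaks at t≈2.291 with v≈1.55401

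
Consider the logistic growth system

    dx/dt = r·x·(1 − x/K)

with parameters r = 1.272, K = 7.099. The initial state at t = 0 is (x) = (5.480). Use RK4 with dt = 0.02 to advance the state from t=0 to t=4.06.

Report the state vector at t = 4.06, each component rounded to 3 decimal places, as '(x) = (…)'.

(x) = (7.087)

t=0.000: state=(5.480)
step 1 (dt=0.02): k1=(1.590), k2=(1.579), k3=(1.579), k4=(1.568); state += dt/6·(k1+2k2+2k3+k4)
t=0.020: state=(5.512)
t=0.040: state=(5.543)
t=0.060: state=(5.573)
continuing one RK4 step at a time; state shown every 10 steps (Δt=0.2):
t=0.200: state=(5.776)
t=0.400: state=(6.028)
t=0.600: state=(6.240)
t=0.800: state=(6.414)
t=1.000: state=(6.556)
t=1.200: state=(6.671)
t=1.400: state=(6.762)
t=1.600: state=(6.835)
t=1.800: state=(6.893)
t=2.000: state=(6.938)
t=2.200: state=(6.974)
t=2.400: state=(7.001)
t=2.600: state=(7.023)
t=2.800: state=(7.040)
t=3.000: state=(7.053)
t=3.200: state=(7.063)
t=3.400: state=(7.071)
t=3.600: state=(7.078)
t=3.800: state=(7.082)
t=4.000: state=(7.086)
t=4.060: state=(7.087)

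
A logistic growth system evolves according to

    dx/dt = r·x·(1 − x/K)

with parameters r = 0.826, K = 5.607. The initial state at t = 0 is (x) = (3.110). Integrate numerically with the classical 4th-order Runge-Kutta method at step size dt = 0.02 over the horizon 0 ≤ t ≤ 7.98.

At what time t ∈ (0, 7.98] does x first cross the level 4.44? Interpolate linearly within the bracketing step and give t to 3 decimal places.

t = 1.352

t=0.000: state=(3.110)
step 1 (dt=0.02): k1=(1.144), k2=(1.143), k3=(1.143), k4=(1.142); state += dt/6·(k1+2k2+2k3+k4)
t=0.020: state=(3.133)
t=0.040: state=(3.156)
t=0.060: state=(3.178)
continuing one RK4 step at a time; state shown every 25 steps (Δt=0.5):
t=0.500: state=(3.662)
t=1.000: state=(4.149)
t=1.340: state=(4.431)
next step: t=1.360: state=(4.446) — x has crossed 4.44
linear interpolation between t=1.340 (4.43088) and t=1.360 (4.44616) → t≈1.352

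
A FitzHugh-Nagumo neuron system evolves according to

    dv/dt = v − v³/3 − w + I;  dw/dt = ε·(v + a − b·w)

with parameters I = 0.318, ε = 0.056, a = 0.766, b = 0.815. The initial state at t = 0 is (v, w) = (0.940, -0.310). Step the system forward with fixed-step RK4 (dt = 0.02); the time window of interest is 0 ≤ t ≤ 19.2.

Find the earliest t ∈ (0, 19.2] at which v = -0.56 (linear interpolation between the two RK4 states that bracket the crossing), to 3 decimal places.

t=0.000: state=(0.940, -0.310)
step 1 (dt=0.02): k1=(1.291, 0.110), k2=(1.291, 0.110), k3=(1.291, 0.110), k4=(1.291, 0.111); state += dt/6·(k1+2k2+2k3+k4)
t=0.020: state=(0.966, -0.308)
t=0.040: state=(0.992, -0.306)
t=0.060: state=(1.017, -0.303)
continuing one RK4 step at a time; state shown every 50 steps (Δt=1):
t=1.000: state=(1.816, -0.174)
t=2.000: state=(1.893, -0.021)
t=3.000: state=(1.845, 0.124)
t=4.000: state=(1.788, 0.260)
t=5.000: state=(1.728, 0.387)
t=6.000: state=(1.666, 0.504)
t=7.000: state=(1.603, 0.613)
t=8.000: state=(1.536, 0.714)
t=9.000: state=(1.466, 0.806)
t=10.000: state=(1.391, 0.890)
t=11.000: state=(1.309, 0.966)
t=12.000: state=(1.216, 1.034)
t=13.000: state=(1.107, 1.094)
t=14.000: state=(0.968, 1.144)
t=15.000: state=(0.772, 1.183)
t=16.000: state=(0.428, 1.206)
t=17.000: state=(-0.374, 1.199)
t=17.140: state=(-0.557, 1.193)
next step: t=17.160: state=(-0.585, 1.192) — v has crossed -0.56
linear interpolation between t=17.140 (-0.55690) and t=17.160 (-0.58457) → t≈17.142

t = 17.142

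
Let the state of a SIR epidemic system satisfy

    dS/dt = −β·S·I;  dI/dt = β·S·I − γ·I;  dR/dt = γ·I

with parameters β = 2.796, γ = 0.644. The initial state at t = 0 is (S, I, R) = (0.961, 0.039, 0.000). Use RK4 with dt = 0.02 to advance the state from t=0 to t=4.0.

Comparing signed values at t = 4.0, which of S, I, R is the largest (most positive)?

t=0.000: state=(0.961, 0.039, 0.000)
step 1 (dt=0.02): k1=(-0.105, 0.080, 0.025), k2=(-0.107, 0.081, 0.026), k3=(-0.107, 0.081, 0.026), k4=(-0.109, 0.083, 0.026); state += dt/6·(k1+2k2+2k3+k4)
t=0.020: state=(0.959, 0.041, 0.001)
t=0.040: state=(0.957, 0.042, 0.001)
t=0.060: state=(0.954, 0.044, 0.002)
continuing one RK4 step at a time; state shown every 10 steps (Δt=0.2):
t=0.200: state=(0.936, 0.058, 0.006)
t=0.400: state=(0.899, 0.086, 0.015)
t=0.600: state=(0.849, 0.123, 0.029)
t=0.800: state=(0.782, 0.170, 0.047)
t=1.000: state=(0.700, 0.227, 0.073)
t=1.200: state=(0.606, 0.288, 0.106)
t=1.400: state=(0.508, 0.345, 0.147)
t=1.600: state=(0.413, 0.393, 0.195)
t=1.800: state=(0.328, 0.424, 0.247)
t=2.000: state=(0.258, 0.439, 0.303)
t=2.200: state=(0.201, 0.439, 0.360)
t=2.400: state=(0.158, 0.426, 0.416)
t=2.600: state=(0.125, 0.405, 0.469)
t=2.800: state=(0.101, 0.380, 0.520)
t=3.000: state=(0.082, 0.351, 0.567)
t=3.200: state=(0.068, 0.322, 0.610)
t=3.400: state=(0.057, 0.293, 0.650)
t=3.600: state=(0.049, 0.265, 0.686)
t=3.800: state=(0.043, 0.239, 0.718)
t=4.000: state=(0.037, 0.215, 0.748)
compare at T: S=0.037, I=0.215, R=0.748

largest component: R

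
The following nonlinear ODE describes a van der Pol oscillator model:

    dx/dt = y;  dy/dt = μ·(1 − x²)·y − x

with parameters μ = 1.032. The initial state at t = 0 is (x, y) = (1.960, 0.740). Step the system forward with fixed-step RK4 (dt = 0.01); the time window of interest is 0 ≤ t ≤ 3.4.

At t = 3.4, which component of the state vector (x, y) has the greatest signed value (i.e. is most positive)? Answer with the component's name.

t=0.000: state=(1.960, 0.740)
step 1 (dt=0.01): k1=(0.740, -4.130), k2=(0.719, -4.084), k3=(0.720, -4.084), k4=(0.699, -4.038); state += dt/6·(k1+2k2+2k3+k4)
t=0.010: state=(1.967, 0.699)
t=0.020: state=(1.974, 0.659)
t=0.030: state=(1.980, 0.620)
continuing one RK4 step at a time; state shown every 20 steps (Δt=0.2):
t=0.200: state=(2.038, 0.098)
t=0.400: state=(2.019, -0.249)
t=0.600: state=(1.949, -0.434)
t=0.800: state=(1.850, -0.548)
t=1.000: state=(1.731, -0.636)
t=1.200: state=(1.596, -0.721)
t=1.400: state=(1.442, -0.818)
t=1.600: state=(1.267, -0.938)
t=1.800: state=(1.064, -1.096)
t=2.000: state=(0.825, -1.311)
t=2.200: state=(0.535, -1.607)
t=2.400: state=(0.176, -1.999)
t=2.600: state=(-0.269, -2.441)
t=2.800: state=(-0.790, -2.711)
t=3.000: state=(-1.316, -2.429)
t=3.200: state=(-1.721, -1.570)
t=3.400: state=(-1.941, -0.666)
compare at T: x=-1.941, y=-0.666

largest component: y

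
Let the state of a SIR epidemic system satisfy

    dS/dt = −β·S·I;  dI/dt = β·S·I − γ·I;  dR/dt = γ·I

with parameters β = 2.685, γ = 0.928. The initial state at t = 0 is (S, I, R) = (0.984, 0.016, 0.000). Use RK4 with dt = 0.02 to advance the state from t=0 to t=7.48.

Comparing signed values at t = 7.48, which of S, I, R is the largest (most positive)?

t=0.000: state=(0.984, 0.016, 0.000)
step 1 (dt=0.02): k1=(-0.042, 0.027, 0.015), k2=(-0.043, 0.028, 0.015), k3=(-0.043, 0.028, 0.015), k4=(-0.044, 0.028, 0.015); state += dt/6·(k1+2k2+2k3+k4)
t=0.020: state=(0.983, 0.017, 0.000)
t=0.040: state=(0.982, 0.017, 0.001)
t=0.060: state=(0.981, 0.018, 0.001)
continuing one RK4 step at a time; state shown every 25 steps (Δt=0.5):
t=0.500: state=(0.951, 0.037, 0.012)
t=1.000: state=(0.882, 0.080, 0.038)
t=1.500: state=(0.757, 0.152, 0.091)
t=2.000: state=(0.583, 0.236, 0.181)
t=2.500: state=(0.408, 0.288, 0.305)
t=3.000: state=(0.276, 0.285, 0.439)
t=3.500: state=(0.193, 0.244, 0.563)
t=4.000: state=(0.144, 0.192, 0.664)
t=4.500: state=(0.115, 0.143, 0.742)
t=5.000: state=(0.098, 0.104, 0.799)
t=5.500: state=(0.087, 0.074, 0.839)
t=6.000: state=(0.080, 0.052, 0.868)
t=6.500: state=(0.075, 0.036, 0.889)
t=7.000: state=(0.072, 0.025, 0.903)
t=7.480: state=(0.070, 0.018, 0.912)
compare at T: S=0.070, I=0.018, R=0.912

largest component: R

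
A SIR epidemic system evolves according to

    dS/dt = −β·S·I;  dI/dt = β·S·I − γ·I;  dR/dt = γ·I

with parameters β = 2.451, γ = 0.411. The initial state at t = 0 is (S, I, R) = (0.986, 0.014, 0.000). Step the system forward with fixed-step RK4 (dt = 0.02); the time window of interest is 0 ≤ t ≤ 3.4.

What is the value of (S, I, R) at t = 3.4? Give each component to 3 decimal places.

t=0.000: state=(0.986, 0.014, 0.000)
step 1 (dt=0.02): k1=(-0.034, 0.028, 0.006), k2=(-0.035, 0.029, 0.006), k3=(-0.035, 0.029, 0.006), k4=(-0.035, 0.029, 0.006); state += dt/6·(k1+2k2+2k3+k4)
t=0.020: state=(0.985, 0.015, 0.000)
t=0.040: state=(0.985, 0.015, 0.000)
t=0.060: state=(0.984, 0.016, 0.000)
continuing one RK4 step at a time; state shown every 10 steps (Δt=0.2):
t=0.200: state=(0.978, 0.021, 0.001)
t=0.400: state=(0.966, 0.031, 0.004)
t=0.600: state=(0.948, 0.046, 0.007)
t=0.800: state=(0.922, 0.066, 0.011)
t=1.000: state=(0.887, 0.095, 0.018)
t=1.200: state=(0.839, 0.134, 0.027)
t=1.400: state=(0.776, 0.184, 0.040)
t=1.600: state=(0.699, 0.243, 0.058)
t=1.800: state=(0.611, 0.309, 0.080)
t=2.000: state=(0.517, 0.375, 0.108)
t=2.200: state=(0.423, 0.435, 0.142)
t=2.400: state=(0.338, 0.482, 0.180)
t=2.600: state=(0.265, 0.515, 0.221)
t=2.800: state=(0.205, 0.532, 0.264)
t=3.000: state=(0.157, 0.535, 0.308)
t=3.200: state=(0.121, 0.527, 0.351)
t=3.400: state=(0.094, 0.512, 0.394)

(S, I, R) = (0.094, 0.512, 0.394)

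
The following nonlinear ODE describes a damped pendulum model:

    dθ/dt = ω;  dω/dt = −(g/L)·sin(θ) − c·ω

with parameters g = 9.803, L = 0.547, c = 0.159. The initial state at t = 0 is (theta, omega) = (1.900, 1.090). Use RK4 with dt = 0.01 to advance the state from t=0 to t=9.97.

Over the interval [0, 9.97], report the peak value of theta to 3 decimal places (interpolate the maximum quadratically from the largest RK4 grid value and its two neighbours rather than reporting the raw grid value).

max theta = 1.935

t=0.000: state=(1.900, 1.090)
step 1 (dt=0.01): k1=(1.090, -17.132), k2=(1.004, -17.087), k3=(1.005, -17.089), k4=(0.919, -17.046); state += dt/6·(k1+2k2+2k3+k4)
t=0.010: state=(1.910, 0.919)
t=0.020: state=(1.918, 0.749)
t=0.030: state=(1.925, 0.580)
continuing one RK4 step at a time; state shown every 50 steps (Δt=0.5):
t=0.500: state=(0.363, -6.626)
t=1.000: state=(-1.761, -0.128)
t=1.500: state=(0.172, 6.250)
t=2.000: state=(1.544, -1.607)
t=2.500: state=(-0.784, -4.827)
t=3.000: state=(-1.081, 3.702)
t=3.500: state=(1.222, 2.367)
t=4.000: state=(0.317, -5.105)
t=4.500: state=(-1.276, 0.526)
t=5.000: state=(0.526, 4.302)
t=5.500: state=(0.842, -3.237)
t=6.000: state=(-1.036, -1.595)
t=6.500: state=(-0.030, 4.347)
t=7.000: state=(0.966, -1.512)
t=7.500: state=(-0.707, -2.703)
t=8.000: state=(-0.347, 3.616)
t=8.500: state=(0.910, -0.305)
t=9.000: state=(-0.429, -3.065)
t=9.500: state=(-0.490, 2.809)
t=9.970: state=(0.776, 0.826)
largest grid value and its neighbours: theta(0.050)=1.93325, theta(0.060)=1.93484, theta(0.070)=1.93475
parabola through these three points peaks at t≈0.064 with theta≈1.93501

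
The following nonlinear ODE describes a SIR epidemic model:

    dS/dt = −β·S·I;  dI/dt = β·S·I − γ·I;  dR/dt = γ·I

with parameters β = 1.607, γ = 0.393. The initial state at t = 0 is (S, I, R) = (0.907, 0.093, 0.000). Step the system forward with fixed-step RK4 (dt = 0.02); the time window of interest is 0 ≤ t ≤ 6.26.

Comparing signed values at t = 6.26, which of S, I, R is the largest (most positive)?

t=0.000: state=(0.907, 0.093, 0.000)
step 1 (dt=0.02): k1=(-0.136, 0.099, 0.037), k2=(-0.137, 0.100, 0.037), k3=(-0.137, 0.100, 0.037), k4=(-0.138, 0.101, 0.037); state += dt/6·(k1+2k2+2k3+k4)
t=0.020: state=(0.904, 0.095, 0.001)
t=0.040: state=(0.901, 0.097, 0.001)
t=0.060: state=(0.899, 0.099, 0.002)
continuing one RK4 step at a time; state shown every 25 steps (Δt=0.5):
t=0.500: state=(0.823, 0.153, 0.024)
t=1.000: state=(0.705, 0.233, 0.062)
t=1.500: state=(0.564, 0.320, 0.116)
t=2.000: state=(0.424, 0.390, 0.186)
t=2.500: state=(0.304, 0.429, 0.267)
t=3.000: state=(0.215, 0.433, 0.352)
t=3.500: state=(0.153, 0.412, 0.436)
t=4.000: state=(0.111, 0.376, 0.513)
t=4.500: state=(0.084, 0.333, 0.583)
t=5.000: state=(0.065, 0.291, 0.644)
t=5.500: state=(0.052, 0.250, 0.697)
t=6.000: state=(0.044, 0.214, 0.743)
t=6.260: state=(0.040, 0.196, 0.764)
compare at T: S=0.040, I=0.196, R=0.764

largest component: R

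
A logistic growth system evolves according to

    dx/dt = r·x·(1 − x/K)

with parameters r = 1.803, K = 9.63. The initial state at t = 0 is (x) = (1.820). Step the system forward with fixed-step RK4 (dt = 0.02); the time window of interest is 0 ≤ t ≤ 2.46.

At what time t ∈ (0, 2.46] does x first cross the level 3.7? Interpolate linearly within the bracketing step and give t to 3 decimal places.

t=0.000: state=(1.820)
step 1 (dt=0.02): k1=(2.661), k2=(2.691), k3=(2.691), k4=(2.721); state += dt/6·(k1+2k2+2k3+k4)
t=0.020: state=(1.874)
t=0.040: state=(1.929)
t=0.060: state=(1.985)
continuing one RK4 step at a time; state shown every 5 steps (Δt=0.1):
t=0.100: state=(2.101)
t=0.200: state=(2.412)
t=0.300: state=(2.753)
t=0.400: state=(3.120)
t=0.500: state=(3.512)
t=0.540: state=(3.674)
next step: t=0.560: state=(3.757) — x has crossed 3.7
linear interpolation between t=0.540 (3.67439) and t=0.560 (3.75667) → t≈0.546

t = 0.546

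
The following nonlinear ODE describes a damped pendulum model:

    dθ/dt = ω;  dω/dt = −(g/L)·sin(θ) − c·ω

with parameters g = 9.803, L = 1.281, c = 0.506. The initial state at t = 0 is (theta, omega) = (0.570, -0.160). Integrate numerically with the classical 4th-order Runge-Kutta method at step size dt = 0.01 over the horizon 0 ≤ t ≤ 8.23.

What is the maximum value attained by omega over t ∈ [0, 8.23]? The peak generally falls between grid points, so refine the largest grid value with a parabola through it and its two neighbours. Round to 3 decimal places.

t=0.000: state=(0.570, -0.160)
step 1 (dt=0.01): k1=(-0.160, -4.049), k2=(-0.180, -4.033), k3=(-0.180, -4.033), k4=(-0.200, -4.017); state += dt/6·(k1+2k2+2k3+k4)
t=0.010: state=(0.568, -0.200)
t=0.020: state=(0.566, -0.240)
t=0.030: state=(0.563, -0.280)
continuing one RK4 step at a time; state shown every 50 steps (Δt=0.5):
t=0.500: state=(0.105, -1.362)
t=1.000: state=(-0.403, -0.386)
t=1.500: state=(-0.229, 0.914)
t=2.000: state=(0.230, 0.634)
t=2.500: state=(0.259, -0.484)
t=3.000: state=(-0.087, -0.666)
t=3.500: state=(-0.231, 0.144)
t=4.000: state=(-0.013, 0.568)
t=4.500: state=(0.175, 0.084)
t=5.000: state=(0.070, -0.412)
t=5.500: state=(-0.112, -0.206)
t=6.000: state=(-0.093, 0.249)
t=6.500: state=(0.055, 0.245)
t=7.000: state=(0.091, -0.110)
t=7.500: state=(-0.012, -0.228)
t=8.000: state=(-0.075, 0.008)
t=8.230: state=(-0.059, 0.121)
largest grid value and its neighbours: omega(1.650)=1.01889, omega(1.660)=1.01963, omega(1.670)=1.01959
parabola through these three points peaks at t≈1.664 with omega≈1.01971

max omega = 1.020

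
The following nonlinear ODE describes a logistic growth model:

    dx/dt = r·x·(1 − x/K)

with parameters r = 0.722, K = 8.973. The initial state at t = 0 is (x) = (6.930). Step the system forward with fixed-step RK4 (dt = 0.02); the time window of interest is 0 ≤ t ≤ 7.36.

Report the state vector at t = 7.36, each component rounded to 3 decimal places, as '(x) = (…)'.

t=0.000: state=(6.930)
step 1 (dt=0.02): k1=(1.139), k2=(1.135), k3=(1.135), k4=(1.130); state += dt/6·(k1+2k2+2k3+k4)
t=0.020: state=(6.953)
t=0.040: state=(6.975)
t=0.060: state=(6.998)
continuing one RK4 step at a time; state shown every 25 steps (Δt=0.5):
t=0.500: state=(7.444)
t=1.000: state=(7.849)
t=1.500: state=(8.159)
t=2.000: state=(8.389)
t=2.500: state=(8.558)
t=3.000: state=(8.680)
t=3.500: state=(8.767)
t=4.000: state=(8.828)
t=4.500: state=(8.871)
t=5.000: state=(8.902)
t=5.500: state=(8.923)
t=6.000: state=(8.938)
t=6.500: state=(8.949)
t=7.000: state=(8.956)
t=7.360: state=(8.960)

(x) = (8.960)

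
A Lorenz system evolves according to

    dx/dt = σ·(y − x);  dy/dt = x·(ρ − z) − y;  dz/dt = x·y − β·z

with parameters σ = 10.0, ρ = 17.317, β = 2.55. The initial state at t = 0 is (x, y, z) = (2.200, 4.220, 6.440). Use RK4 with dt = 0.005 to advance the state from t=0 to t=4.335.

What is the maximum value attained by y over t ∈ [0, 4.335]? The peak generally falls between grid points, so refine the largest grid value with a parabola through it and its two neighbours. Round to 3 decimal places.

max y = 13.380

t=0.000: state=(2.200, 4.220, 6.440)
step 1 (dt=0.005): k1=(20.200, 19.709, -7.138), k2=(20.188, 20.250, -6.768), k3=(20.202, 20.246, -6.768), k4=(20.202, 20.785, -6.393); state += dt/6·(k1+2k2+2k3+k4)
t=0.005: state=(2.301, 4.321, 6.406)
t=0.010: state=(2.402, 4.428, 6.376)
t=0.015: state=(2.504, 4.540, 6.350)
continuing one RK4 step at a time; state shown every 40 steps (Δt=0.2):
t=0.200: state=(7.873, 11.749, 10.496)
t=0.400: state=(9.881, 5.998, 24.313)
t=0.600: state=(2.366, 0.508, 16.505)
t=0.800: state=(1.243, 1.476, 10.113)
t=1.000: state=(2.836, 4.358, 6.951)
t=1.200: state=(8.244, 11.899, 11.628)
t=1.400: state=(9.331, 5.421, 23.810)
t=1.600: state=(2.457, 0.856, 16.098)
t=1.800: state=(1.679, 2.092, 10.037)
t=2.000: state=(3.913, 5.930, 7.710)
t=2.200: state=(9.742, 12.434, 15.843)
t=2.400: state=(7.206, 3.168, 22.126)
t=2.600: state=(2.249, 1.480, 14.353)
t=2.800: state=(2.572, 3.495, 9.438)
t=3.000: state=(6.246, 9.076, 10.032)
t=3.200: state=(10.236, 9.314, 21.514)
t=3.400: state=(4.433, 1.925, 18.474)
t=3.600: state=(2.506, 2.707, 12.040)
t=3.800: state=(4.545, 6.437, 9.645)
t=4.000: state=(9.335, 11.133, 16.742)
t=4.200: state=(6.957, 3.861, 20.914)
t=4.335: state=(3.739, 2.335, 16.438)
largest grid value and its neighbours: y(0.260)=13.36378, y(0.265)=13.37989, y(0.270)=13.37224
parabola through these three points peaks at t≈0.266 with y≈13.38026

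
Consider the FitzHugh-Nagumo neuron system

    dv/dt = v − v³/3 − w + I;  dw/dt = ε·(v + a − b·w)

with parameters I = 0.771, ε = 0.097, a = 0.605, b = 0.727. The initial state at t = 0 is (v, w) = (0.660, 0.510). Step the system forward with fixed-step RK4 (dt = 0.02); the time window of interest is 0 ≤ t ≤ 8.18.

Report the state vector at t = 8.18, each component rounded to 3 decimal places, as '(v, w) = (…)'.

(v, w) = (1.182, 1.522)

t=0.000: state=(0.660, 0.510)
step 1 (dt=0.02): k1=(0.825, 0.087), k2=(0.829, 0.087), k3=(0.829, 0.087), k4=(0.833, 0.088); state += dt/6·(k1+2k2+2k3+k4)
t=0.020: state=(0.677, 0.512)
t=0.040: state=(0.693, 0.514)
t=0.060: state=(0.710, 0.515)
continuing one RK4 step at a time; state shown every 25 steps (Δt=0.5):
t=0.500: state=(1.097, 0.563)
t=1.000: state=(1.463, 0.634)
t=1.500: state=(1.649, 0.716)
t=2.000: state=(1.702, 0.800)
t=2.500: state=(1.696, 0.882)
t=3.000: state=(1.668, 0.961)
t=3.500: state=(1.631, 1.035)
t=4.000: state=(1.590, 1.105)
t=4.500: state=(1.547, 1.170)
t=5.000: state=(1.503, 1.231)
t=5.500: state=(1.458, 1.288)
t=6.000: state=(1.411, 1.340)
t=6.500: state=(1.363, 1.389)
t=7.000: state=(1.313, 1.433)
t=7.500: state=(1.259, 1.474)
t=8.000: state=(1.203, 1.510)
t=8.180: state=(1.182, 1.522)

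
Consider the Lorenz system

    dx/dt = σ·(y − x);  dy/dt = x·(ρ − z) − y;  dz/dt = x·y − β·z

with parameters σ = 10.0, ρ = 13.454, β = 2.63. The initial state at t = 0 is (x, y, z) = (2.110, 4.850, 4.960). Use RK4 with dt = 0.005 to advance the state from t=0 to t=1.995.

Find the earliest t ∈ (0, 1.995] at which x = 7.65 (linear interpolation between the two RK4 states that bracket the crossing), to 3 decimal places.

t=0.000: state=(2.110, 4.850, 4.960)
step 1 (dt=0.005): k1=(27.400, 13.072, -2.811), k2=(27.042, 13.637, -2.389), k3=(27.065, 13.625, -2.393), k4=(26.728, 14.181, -1.971); state += dt/6·(k1+2k2+2k3+k4)
t=0.005: state=(2.245, 4.918, 4.948)
t=0.010: state=(2.377, 4.992, 4.940)
t=0.015: state=(2.507, 5.071, 4.937)
continuing one RK4 step at a time; state shown every 20 steps (Δt=0.1):
t=0.100: state=(4.572, 7.054, 5.614)
t=0.200: state=(7.230, 9.937, 8.863)
t=0.215: state=(7.631, 10.255, 9.625)
next step: t=0.220: state=(7.761, 10.346, 9.893) — x has crossed 7.65
linear interpolation between t=0.215 (7.63087) and t=0.220 (7.76111) → t≈0.216

t = 0.216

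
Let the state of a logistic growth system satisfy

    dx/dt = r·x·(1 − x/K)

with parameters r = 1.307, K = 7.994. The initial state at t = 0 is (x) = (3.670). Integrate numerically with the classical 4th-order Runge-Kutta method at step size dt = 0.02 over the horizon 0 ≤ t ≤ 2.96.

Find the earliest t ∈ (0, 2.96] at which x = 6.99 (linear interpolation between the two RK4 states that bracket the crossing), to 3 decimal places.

t = 1.610

t=0.000: state=(3.670)
step 1 (dt=0.02): k1=(2.595), k2=(2.597), k3=(2.597), k4=(2.600); state += dt/6·(k1+2k2+2k3+k4)
t=0.020: state=(3.722)
t=0.040: state=(3.774)
t=0.060: state=(3.826)
continuing one RK4 step at a time; state shown every 5 steps (Δt=0.1):
t=0.100: state=(3.930)
t=0.200: state=(4.192)
t=0.300: state=(4.451)
t=0.400: state=(4.706)
t=0.500: state=(4.956)
t=0.600: state=(5.198)
t=0.700: state=(5.431)
t=0.800: state=(5.653)
t=0.900: state=(5.863)
t=1.000: state=(6.061)
t=1.100: state=(6.246)
t=1.200: state=(6.418)
t=1.300: state=(6.577)
t=1.400: state=(6.723)
t=1.500: state=(6.857)
t=1.600: state=(6.978)
next step: t=1.620: state=(7.001) — x has crossed 6.99
linear interpolation between t=1.600 (6.97829) and t=1.620 (7.00124) → t≈1.610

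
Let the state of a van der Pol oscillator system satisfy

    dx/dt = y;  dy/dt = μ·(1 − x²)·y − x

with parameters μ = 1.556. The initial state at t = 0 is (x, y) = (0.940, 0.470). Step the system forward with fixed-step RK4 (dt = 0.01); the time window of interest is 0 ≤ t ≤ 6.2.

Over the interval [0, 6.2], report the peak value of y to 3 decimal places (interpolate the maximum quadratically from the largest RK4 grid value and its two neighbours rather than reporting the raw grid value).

t=0.000: state=(0.940, 0.470)
step 1 (dt=0.01): k1=(0.470, -0.855), k2=(0.466, -0.861), k3=(0.466, -0.861), k4=(0.461, -0.867); state += dt/6·(k1+2k2+2k3+k4)
t=0.010: state=(0.945, 0.461)
t=0.020: state=(0.949, 0.453)
t=0.030: state=(0.954, 0.444)
continuing one RK4 step at a time; state shown every 25 steps (Δt=0.25):
t=0.250: state=(1.028, 0.227)
t=0.500: state=(1.052, -0.037)
t=0.750: state=(1.010, -0.292)
t=1.000: state=(0.906, -0.546)
t=1.250: state=(0.734, -0.840)
t=1.500: state=(0.477, -1.245)
t=1.750: state=(0.094, -1.859)
t=2.000: state=(-0.469, -2.638)
t=2.250: state=(-1.172, -2.747)
t=2.500: state=(-1.713, -1.447)
t=2.750: state=(-1.913, -0.278)
t=3.000: state=(-1.912, 0.200)
t=3.250: state=(-1.837, 0.376)
t=3.500: state=(-1.731, 0.463)
t=3.750: state=(-1.607, 0.534)
t=4.000: state=(-1.463, 0.616)
t=4.250: state=(-1.296, 0.726)
t=4.500: state=(-1.096, 0.890)
t=4.750: state=(-0.843, 1.156)
t=5.000: state=(-0.502, 1.611)
t=5.250: state=(-0.011, 2.379)
t=5.500: state=(0.698, 3.224)
t=5.750: state=(1.480, 2.661)
t=6.000: state=(1.922, 0.914)
t=6.200: state=(2.013, 0.109)
largest grid value and its neighbours: y(5.550)=3.28369, y(5.560)=3.28664, y(5.570)=3.28626
parabola through these three points peaks at t≈5.564 with y≈3.28689

max y = 3.287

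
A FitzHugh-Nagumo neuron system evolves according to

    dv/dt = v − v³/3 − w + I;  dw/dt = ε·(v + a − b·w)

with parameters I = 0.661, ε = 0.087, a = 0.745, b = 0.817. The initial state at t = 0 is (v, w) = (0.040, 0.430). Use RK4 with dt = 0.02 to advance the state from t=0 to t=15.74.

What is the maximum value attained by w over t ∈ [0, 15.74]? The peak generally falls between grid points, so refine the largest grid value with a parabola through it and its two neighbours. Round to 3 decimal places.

max w = 1.539

t=0.000: state=(0.040, 0.430)
step 1 (dt=0.02): k1=(0.271, 0.038), k2=(0.273, 0.038), k3=(0.273, 0.038), k4=(0.276, 0.038); state += dt/6·(k1+2k2+2k3+k4)
t=0.020: state=(0.045, 0.431)
t=0.040: state=(0.051, 0.432)
t=0.060: state=(0.057, 0.432)
continuing one RK4 step at a time; state shown every 50 steps (Δt=1):
t=1.000: state=(0.464, 0.482)
t=2.000: state=(1.196, 0.581)
t=3.000: state=(1.614, 0.726)
t=4.000: state=(1.639, 0.876)
t=5.000: state=(1.574, 1.014)
t=6.000: state=(1.490, 1.136)
t=7.000: state=(1.399, 1.242)
t=8.000: state=(1.300, 1.332)
t=9.000: state=(1.190, 1.408)
t=10.000: state=(1.059, 1.469)
t=11.000: state=(0.892, 1.513)
t=12.000: state=(0.644, 1.537)
t=13.000: state=(0.170, 1.530)
t=14.000: state=(-0.941, 1.461)
t=15.000: state=(-1.887, 1.295)
t=15.740: state=(-1.948, 1.154)
largest grid value and its neighbours: w(12.340)=1.53883, w(12.360)=1.53883, w(12.380)=1.53883
parabola through these three points peaks at t≈12.363 with w≈1.53883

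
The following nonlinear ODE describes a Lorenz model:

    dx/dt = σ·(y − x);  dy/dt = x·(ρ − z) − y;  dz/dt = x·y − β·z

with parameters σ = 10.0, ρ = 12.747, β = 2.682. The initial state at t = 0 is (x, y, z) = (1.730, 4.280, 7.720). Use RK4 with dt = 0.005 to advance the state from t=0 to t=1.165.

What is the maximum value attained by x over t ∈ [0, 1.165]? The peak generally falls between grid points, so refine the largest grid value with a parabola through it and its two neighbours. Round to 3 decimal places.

max x = 8.003

t=0.000: state=(1.730, 4.280, 7.720)
step 1 (dt=0.005): k1=(25.500, 4.417, -13.301), k2=(24.973, 4.786, -12.919), k3=(24.995, 4.776, -12.925), k4=(24.489, 5.141, -12.548); state += dt/6·(k1+2k2+2k3+k4)
t=0.005: state=(1.855, 4.304, 7.655)
t=0.010: state=(1.975, 4.331, 7.594)
t=0.015: state=(2.091, 4.362, 7.537)
continuing one RK4 step at a time; state shown every 10 steps (Δt=0.05):
t=0.050: state=(2.806, 4.668, 7.234)
t=0.100: state=(3.672, 5.331, 7.088)
t=0.150: state=(4.502, 6.184, 7.304)
t=0.200: state=(5.363, 7.122, 7.930)
t=0.250: state=(6.246, 7.993, 9.001)
t=0.300: state=(7.073, 8.585, 10.476)
t=0.350: state=(7.706, 8.676, 12.175)
t=0.400: state=(7.996, 8.152, 13.769)
t=0.450: state=(7.850, 7.119, 14.892)
t=0.500: state=(7.298, 5.873, 15.331)
t=0.550: state=(6.487, 4.737, 15.112)
t=0.600: state=(5.609, 3.899, 14.428)
t=0.650: state=(4.819, 3.396, 13.497)
t=0.700: state=(4.204, 3.174, 12.489)
t=0.750: state=(3.791, 3.165, 11.509)
t=0.800: state=(3.572, 3.313, 10.618)
t=0.850: state=(3.525, 3.587, 9.855)
t=0.900: state=(3.627, 3.971, 9.248)
t=0.950: state=(3.863, 4.457, 8.824)
t=1.000: state=(4.217, 5.036, 8.613)
t=1.050: state=(4.676, 5.686, 8.649)
t=1.100: state=(5.218, 6.364, 8.962)
t=1.150: state=(5.807, 6.995, 9.567)
t=1.165: state=(5.984, 7.159, 9.803)
largest grid value and its neighbours: x(0.405)=8.00152, x(0.410)=8.00257, x(0.415)=7.99911
parabola through these three points peaks at t≈0.409 with x≈8.00273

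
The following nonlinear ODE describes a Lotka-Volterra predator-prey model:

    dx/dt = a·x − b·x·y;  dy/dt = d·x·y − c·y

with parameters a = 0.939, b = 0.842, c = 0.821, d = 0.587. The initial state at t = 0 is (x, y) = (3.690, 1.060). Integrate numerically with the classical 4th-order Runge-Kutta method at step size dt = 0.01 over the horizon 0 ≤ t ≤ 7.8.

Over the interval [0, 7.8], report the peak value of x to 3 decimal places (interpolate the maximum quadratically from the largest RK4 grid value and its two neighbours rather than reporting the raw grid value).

t=0.000: state=(3.690, 1.060)
step 1 (dt=0.01): k1=(0.172, 1.426), k2=(0.149, 1.436), k3=(0.149, 1.436), k4=(0.127, 1.446); state += dt/6·(k1+2k2+2k3+k4)
t=0.010: state=(3.691, 1.074)
t=0.020: state=(3.693, 1.089)
t=0.030: state=(3.693, 1.104)
continuing one RK4 step at a time; state shown every 50 steps (Δt=0.5):
t=0.500: state=(3.149, 1.979)
t=1.000: state=(1.824, 2.728)
t=1.500: state=(0.914, 2.661)
t=2.000: state=(0.527, 2.162)
t=2.500: state=(0.380, 1.632)
t=3.000: state=(0.336, 1.201)
t=3.500: state=(0.348, 0.879)
t=4.000: state=(0.404, 0.651)
t=4.500: state=(0.510, 0.493)
t=5.000: state=(0.678, 0.389)
t=5.500: state=(0.934, 0.326)
t=6.000: state=(1.311, 0.299)
t=6.500: state=(1.846, 0.314)
t=7.000: state=(2.550, 0.396)
t=7.500: state=(3.317, 0.622)
t=7.800: state=(3.638, 0.900)
largest grid value and its neighbours: x(0.030)=3.69312, x(0.040)=3.69325, x(0.050)=3.69291
parabola through these three points peaks at t≈0.038 with x≈3.69326

max x = 3.693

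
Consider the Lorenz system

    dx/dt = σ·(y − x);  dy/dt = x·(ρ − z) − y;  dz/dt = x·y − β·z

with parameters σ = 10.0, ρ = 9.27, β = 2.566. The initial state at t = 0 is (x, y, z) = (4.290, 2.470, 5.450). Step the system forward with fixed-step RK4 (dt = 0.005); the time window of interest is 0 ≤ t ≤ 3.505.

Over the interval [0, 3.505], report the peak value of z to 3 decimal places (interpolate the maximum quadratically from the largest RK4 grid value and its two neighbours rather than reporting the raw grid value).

max z = 10.270

t=0.000: state=(4.290, 2.470, 5.450)
step 1 (dt=0.005): k1=(-18.200, 13.918, -3.388), k2=(-17.397, 13.745, -3.331), k3=(-17.421, 13.753, -3.329), k4=(-16.641, 13.586, -3.272); state += dt/6·(k1+2k2+2k3+k4)
t=0.005: state=(4.203, 2.539, 5.433)
t=0.010: state=(4.123, 2.606, 5.417)
t=0.015: state=(4.051, 2.672, 5.402)
continuing one RK4 step at a time; state shown every 40 steps (Δt=0.2):
t=0.200: state=(4.024, 4.722, 5.461)
t=0.400: state=(5.649, 6.318, 7.701)
t=0.600: state=(5.809, 5.265, 10.168)
t=0.800: state=(4.301, 3.604, 9.453)
t=1.000: state=(3.526, 3.452, 7.676)
t=1.200: state=(3.877, 4.257, 6.783)
t=1.400: state=(4.816, 5.290, 7.385)
t=1.600: state=(5.368, 5.369, 8.854)
t=1.800: state=(4.865, 4.459, 9.260)
t=2.000: state=(4.176, 3.962, 8.421)
t=2.200: state=(4.093, 4.210, 7.621)
t=2.400: state=(4.524, 4.793, 7.609)
t=2.600: state=(4.959, 5.074, 8.298)
t=2.800: state=(4.901, 4.745, 8.805)
t=3.000: state=(4.515, 4.335, 8.578)
t=3.200: state=(4.317, 4.311, 8.071)
t=3.400: state=(4.461, 4.591, 7.876)
t=3.505: state=(4.607, 4.747, 7.968)
largest grid value and its neighbours: z(0.640)=10.26801, z(0.645)=10.26969, z(0.650)=10.26906
parabola through these three points peaks at t≈0.646 with z≈10.26975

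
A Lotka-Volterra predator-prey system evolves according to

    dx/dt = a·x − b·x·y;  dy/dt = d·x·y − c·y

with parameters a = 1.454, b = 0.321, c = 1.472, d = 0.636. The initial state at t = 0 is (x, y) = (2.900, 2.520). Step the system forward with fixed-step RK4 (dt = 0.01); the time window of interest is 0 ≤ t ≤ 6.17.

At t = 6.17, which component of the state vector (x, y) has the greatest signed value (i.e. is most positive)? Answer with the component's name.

largest component: y

t=0.000: state=(2.900, 2.520)
step 1 (dt=0.01): k1=(1.871, 0.938), k2=(1.872, 0.955), k3=(1.872, 0.955), k4=(1.874, 0.972); state += dt/6·(k1+2k2+2k3+k4)
t=0.010: state=(2.919, 2.530)
t=0.020: state=(2.937, 2.539)
t=0.030: state=(2.956, 2.550)
continuing one RK4 step at a time; state shown every 20 steps (Δt=0.2):
t=0.200: state=(3.275, 2.780)
t=0.400: state=(3.617, 3.213)
t=0.600: state=(3.860, 3.857)
t=0.800: state=(3.924, 4.725)
t=1.000: state=(3.752, 5.750)
t=1.200: state=(3.357, 6.745)
t=1.400: state=(2.840, 7.457)
t=1.600: state=(2.328, 7.713)
t=1.800: state=(1.906, 7.512)
t=2.000: state=(1.599, 6.986)
t=2.200: state=(1.395, 6.289)
t=2.400: state=(1.276, 5.549)
t=2.600: state=(1.223, 4.843)
t=2.800: state=(1.224, 4.214)
t=3.000: state=(1.271, 3.677)
t=3.200: state=(1.363, 3.238)
t=3.400: state=(1.498, 2.892)
t=3.600: state=(1.678, 2.635)
t=3.800: state=(1.907, 2.465)
t=4.000: state=(2.184, 2.381)
t=4.200: state=(2.508, 2.389)
t=4.400: state=(2.868, 2.505)
t=4.600: state=(3.243, 2.752)
t=4.800: state=(3.591, 3.169)
t=5.000: state=(3.845, 3.793)
t=5.200: state=(3.928, 4.643)
t=5.400: state=(3.776, 5.661)
t=5.600: state=(3.397, 6.668)
t=5.800: state=(2.885, 7.413)
t=6.000: state=(2.369, 7.710)
t=6.170: state=(1.995, 7.595)
compare at T: x=1.995, y=7.595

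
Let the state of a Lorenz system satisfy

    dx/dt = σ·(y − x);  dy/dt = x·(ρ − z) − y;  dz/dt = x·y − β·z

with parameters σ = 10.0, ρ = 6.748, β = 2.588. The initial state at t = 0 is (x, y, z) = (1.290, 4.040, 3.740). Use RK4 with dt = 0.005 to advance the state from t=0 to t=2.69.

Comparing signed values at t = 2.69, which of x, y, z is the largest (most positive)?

t=0.000: state=(1.290, 4.040, 3.740)
step 1 (dt=0.005): k1=(27.500, -0.160, -4.468), k2=(26.809, 0.063, -4.161), k3=(26.831, 0.056, -4.170), k4=(26.161, 0.273, -3.871); state += dt/6·(k1+2k2+2k3+k4)
t=0.005: state=(1.424, 4.040, 3.719)
t=0.010: state=(1.552, 4.043, 3.701)
t=0.015: state=(1.673, 4.047, 3.686)
continuing one RK4 step at a time; state shown every 20 steps (Δt=0.1):
t=0.100: state=(3.112, 4.338, 3.756)
t=0.200: state=(4.080, 4.859, 4.388)
t=0.300: state=(4.711, 5.184, 5.365)
t=0.400: state=(4.998, 5.088, 6.371)
t=0.500: state=(4.891, 4.601, 7.048)
t=0.600: state=(4.476, 3.974, 7.209)
t=0.700: state=(3.958, 3.454, 6.934)
t=0.800: state=(3.515, 3.146, 6.426)
t=0.900: state=(3.233, 3.039, 5.869)
t=1.000: state=(3.122, 3.091, 5.382)
t=1.100: state=(3.160, 3.261, 5.030)
t=1.200: state=(3.313, 3.512, 4.848)
t=1.300: state=(3.545, 3.802, 4.849)
t=1.400: state=(3.812, 4.078, 5.026)
t=1.500: state=(4.060, 4.279, 5.337)
t=1.600: state=(4.234, 4.356, 5.707)
t=1.700: state=(4.294, 4.293, 6.038)
t=1.800: state=(4.235, 4.125, 6.247)
t=1.900: state=(4.089, 3.916, 6.296)
t=2.000: state=(3.908, 3.729, 6.204)
t=2.100: state=(3.745, 3.604, 6.020)
t=2.200: state=(3.634, 3.554, 5.806)
t=2.300: state=(3.587, 3.574, 5.612)
t=2.400: state=(3.604, 3.648, 5.474)
t=2.500: state=(3.670, 3.754, 5.411)
t=2.600: state=(3.766, 3.869, 5.427)
t=2.690: state=(3.859, 3.959, 5.499)
compare at T: x=3.859, y=3.959, z=5.499

largest component: z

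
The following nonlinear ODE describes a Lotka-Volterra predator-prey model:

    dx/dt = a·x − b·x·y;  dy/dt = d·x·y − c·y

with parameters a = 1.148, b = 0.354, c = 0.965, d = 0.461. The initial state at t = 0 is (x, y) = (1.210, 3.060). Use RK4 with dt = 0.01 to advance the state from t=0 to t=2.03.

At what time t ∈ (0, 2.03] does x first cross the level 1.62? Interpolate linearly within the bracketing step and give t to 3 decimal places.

t = 1.118

t=0.000: state=(1.210, 3.060)
step 1 (dt=0.01): k1=(0.078, -1.246), k2=(0.081, -1.243), k3=(0.081, -1.243), k4=(0.084, -1.240); state += dt/6·(k1+2k2+2k3+k4)
t=0.010: state=(1.211, 3.048)
t=0.020: state=(1.212, 3.035)
t=0.030: state=(1.213, 3.023)
continuing one RK4 step at a time; state shown every 10 steps (Δt=0.1):
t=0.100: state=(1.221, 2.939)
t=0.200: state=(1.236, 2.824)
t=0.300: state=(1.257, 2.716)
t=0.400: state=(1.283, 2.614)
t=0.500: state=(1.314, 2.520)
t=0.600: state=(1.350, 2.433)
t=0.700: state=(1.392, 2.354)
t=0.800: state=(1.438, 2.281)
t=0.900: state=(1.490, 2.216)
t=1.000: state=(1.546, 2.158)
t=1.100: state=(1.608, 2.107)
t=1.110: state=(1.615, 2.102)
next step: t=1.120: state=(1.622, 2.098) — x has crossed 1.62
linear interpolation between t=1.110 (1.61496) and t=1.120 (1.62150) → t≈1.118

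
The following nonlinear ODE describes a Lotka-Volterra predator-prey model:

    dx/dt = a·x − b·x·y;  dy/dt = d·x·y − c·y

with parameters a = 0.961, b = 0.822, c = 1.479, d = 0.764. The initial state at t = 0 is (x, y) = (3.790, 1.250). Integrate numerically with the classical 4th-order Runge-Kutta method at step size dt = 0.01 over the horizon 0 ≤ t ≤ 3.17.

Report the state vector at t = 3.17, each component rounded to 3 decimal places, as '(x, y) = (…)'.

t=0.000: state=(3.790, 1.250)
step 1 (dt=0.01): k1=(-0.252, 1.771), k2=(-0.280, 1.782), k3=(-0.280, 1.782), k4=(-0.307, 1.793); state += dt/6·(k1+2k2+2k3+k4)
t=0.010: state=(3.787, 1.268)
t=0.020: state=(3.784, 1.286)
t=0.030: state=(3.780, 1.304)
continuing one RK4 step at a time; state shown every 20 steps (Δt=0.2):
t=0.200: state=(3.624, 1.643)
t=0.400: state=(3.236, 2.070)
t=0.600: state=(2.705, 2.427)
t=0.800: state=(2.160, 2.617)
t=1.000: state=(1.699, 2.611)
t=1.200: state=(1.356, 2.449)
t=1.400: state=(1.121, 2.199)
t=1.600: state=(0.968, 1.917)
t=1.800: state=(0.876, 1.641)
t=2.000: state=(0.828, 1.390)
t=2.200: state=(0.813, 1.172)
t=2.400: state=(0.826, 0.988)
t=2.600: state=(0.862, 0.835)
t=2.800: state=(0.920, 0.712)
t=3.000: state=(1.000, 0.613)
t=3.170: state=(1.086, 0.546)

(x, y) = (1.086, 0.546)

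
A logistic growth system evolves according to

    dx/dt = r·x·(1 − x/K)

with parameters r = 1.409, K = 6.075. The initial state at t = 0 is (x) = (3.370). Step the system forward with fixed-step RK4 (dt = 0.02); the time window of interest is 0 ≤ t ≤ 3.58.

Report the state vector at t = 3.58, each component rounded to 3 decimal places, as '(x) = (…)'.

(x) = (6.044)

t=0.000: state=(3.370)
step 1 (dt=0.02): k1=(2.114), k2=(2.111), k3=(2.111), k4=(2.107); state += dt/6·(k1+2k2+2k3+k4)
t=0.020: state=(3.412)
t=0.040: state=(3.454)
t=0.060: state=(3.496)
continuing one RK4 step at a time; state shown every 10 steps (Δt=0.2):
t=0.200: state=(3.784)
t=0.400: state=(4.170)
t=0.600: state=(4.518)
t=0.800: state=(4.821)
t=1.000: state=(5.079)
t=1.200: state=(5.292)
t=1.400: state=(5.465)
t=1.600: state=(5.603)
t=1.800: state=(5.712)
t=2.000: state=(5.797)
t=2.200: state=(5.863)
t=2.400: state=(5.914)
t=2.600: state=(5.952)
t=2.800: state=(5.982)
t=3.000: state=(6.005)
t=3.200: state=(6.022)
t=3.400: state=(6.035)
t=3.580: state=(6.044)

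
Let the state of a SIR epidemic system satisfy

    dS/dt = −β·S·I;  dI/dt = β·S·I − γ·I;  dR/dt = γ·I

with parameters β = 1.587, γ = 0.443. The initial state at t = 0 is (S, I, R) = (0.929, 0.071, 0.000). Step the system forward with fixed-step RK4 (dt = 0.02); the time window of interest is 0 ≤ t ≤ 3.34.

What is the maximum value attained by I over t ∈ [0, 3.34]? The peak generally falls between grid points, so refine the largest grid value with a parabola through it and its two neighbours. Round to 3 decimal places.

t=0.000: state=(0.929, 0.071, 0.000)
step 1 (dt=0.02): k1=(-0.105, 0.073, 0.031), k2=(-0.106, 0.074, 0.032), k3=(-0.106, 0.074, 0.032), k4=(-0.107, 0.075, 0.032); state += dt/6·(k1+2k2+2k3+k4)
t=0.020: state=(0.927, 0.072, 0.001)
t=0.040: state=(0.925, 0.074, 0.001)
t=0.060: state=(0.923, 0.076, 0.002)
continuing one RK4 step at a time; state shown every 10 steps (Δt=0.2):
t=0.200: state=(0.906, 0.087, 0.007)
t=0.400: state=(0.879, 0.106, 0.015)
t=0.600: state=(0.847, 0.127, 0.026)
t=0.800: state=(0.810, 0.151, 0.038)
t=1.000: state=(0.769, 0.178, 0.053)
t=1.200: state=(0.724, 0.207, 0.070)
t=1.400: state=(0.675, 0.236, 0.089)
t=1.600: state=(0.623, 0.265, 0.112)
t=1.800: state=(0.570, 0.294, 0.136)
t=2.000: state=(0.517, 0.319, 0.164)
t=2.200: state=(0.466, 0.342, 0.193)
t=2.400: state=(0.417, 0.360, 0.224)
t=2.600: state=(0.371, 0.373, 0.256)
t=2.800: state=(0.329, 0.381, 0.290)
t=3.000: state=(0.291, 0.385, 0.324)
t=3.200: state=(0.258, 0.384, 0.358)
t=3.340: state=(0.237, 0.382, 0.382)
largest grid value and its neighbours: I(3.040)=0.38517, I(3.060)=0.38522, I(3.080)=0.38521
parabola through these three points peaks at t≈3.069 with I≈0.38522

max I = 0.385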